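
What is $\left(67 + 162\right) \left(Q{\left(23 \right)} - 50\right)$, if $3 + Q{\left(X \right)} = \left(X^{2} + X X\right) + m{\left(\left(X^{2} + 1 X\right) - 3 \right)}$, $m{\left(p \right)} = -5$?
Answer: $229000$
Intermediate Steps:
$Q{\left(X \right)} = -8 + 2 X^{2}$ ($Q{\left(X \right)} = -3 - \left(5 - X^{2} - X X\right) = -3 + \left(\left(X^{2} + X^{2}\right) - 5\right) = -3 + \left(2 X^{2} - 5\right) = -3 + \left(-5 + 2 X^{2}\right) = -8 + 2 X^{2}$)
$\left(67 + 162\right) \left(Q{\left(23 \right)} - 50\right) = \left(67 + 162\right) \left(\left(-8 + 2 \cdot 23^{2}\right) - 50\right) = 229 \left(\left(-8 + 2 \cdot 529\right) - 50\right) = 229 \left(\left(-8 + 1058\right) - 50\right) = 229 \left(1050 - 50\right) = 229 \cdot 1000 = 229000$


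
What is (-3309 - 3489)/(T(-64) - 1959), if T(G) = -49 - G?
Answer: 1133/324 ≈ 3.4969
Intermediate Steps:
(-3309 - 3489)/(T(-64) - 1959) = (-3309 - 3489)/((-49 - 1*(-64)) - 1959) = -6798/((-49 + 64) - 1959) = -6798/(15 - 1959) = -6798/(-1944) = -6798*(-1/1944) = 1133/324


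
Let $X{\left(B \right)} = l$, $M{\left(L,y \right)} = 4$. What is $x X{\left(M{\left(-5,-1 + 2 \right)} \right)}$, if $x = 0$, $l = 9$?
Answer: $0$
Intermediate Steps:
$X{\left(B \right)} = 9$
$x X{\left(M{\left(-5,-1 + 2 \right)} \right)} = 0 \cdot 9 = 0$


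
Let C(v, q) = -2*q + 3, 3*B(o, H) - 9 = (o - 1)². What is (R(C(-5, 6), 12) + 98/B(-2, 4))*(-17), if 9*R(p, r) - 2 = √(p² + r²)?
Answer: -2788/9 ≈ -309.78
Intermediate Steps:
B(o, H) = 3 + (-1 + o)²/3 (B(o, H) = 3 + (o - 1)²/3 = 3 + (-1 + o)²/3)
C(v, q) = 3 - 2*q
R(p, r) = 2/9 + √(p² + r²)/9
(R(C(-5, 6), 12) + 98/B(-2, 4))*(-17) = ((2/9 + √((3 - 2*6)² + 12²)/9) + 98/(3 + (-1 - 2)²/3))*(-17) = ((2/9 + √((3 - 12)² + 144)/9) + 98/(3 + (⅓)*(-3)²))*(-17) = ((2/9 + √((-9)² + 144)/9) + 98/(3 + (⅓)*9))*(-17) = ((2/9 + √(81 + 144)/9) + 98/(3 + 3))*(-17) = ((2/9 + √225/9) + 98/6)*(-17) = ((2/9 + (⅑)*15) + 98*(⅙))*(-17) = ((2/9 + 5/3) + 49/3)*(-17) = (17/9 + 49/3)*(-17) = (164/9)*(-17) = -2788/9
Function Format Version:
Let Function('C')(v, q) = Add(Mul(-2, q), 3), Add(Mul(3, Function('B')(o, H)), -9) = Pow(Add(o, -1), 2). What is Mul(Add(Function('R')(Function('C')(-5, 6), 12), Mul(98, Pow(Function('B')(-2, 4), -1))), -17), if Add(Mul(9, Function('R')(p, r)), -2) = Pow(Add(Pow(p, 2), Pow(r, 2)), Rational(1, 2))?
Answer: Rational(-2788, 9) ≈ -309.78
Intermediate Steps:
Function('B')(o, H) = Add(3, Mul(Rational(1, 3), Pow(Add(-1, o), 2))) (Function('B')(o, H) = Add(3, Mul(Rational(1, 3), Pow(Add(o, -1), 2))) = Add(3, Mul(Rational(1, 3), Pow(Add(-1, o), 2))))
Function('C')(v, q) = Add(3, Mul(-2, q))
Function('R')(p, r) = Add(Rational(2, 9), Mul(Rational(1, 9), Pow(Add(Pow(p, 2), Pow(r, 2)), Rational(1, 2))))
Mul(Add(Function('R')(Function('C')(-5, 6), 12), Mul(98, Pow(Function('B')(-2, 4), -1))), -17) = Mul(Add(Add(Rational(2, 9), Mul(Rational(1, 9), Pow(Add(Pow(Add(3, Mul(-2, 6)), 2), Pow(12, 2)), Rational(1, 2)))), Mul(98, Pow(Add(3, Mul(Rational(1, 3), Pow(Add(-1, -2), 2))), -1))), -17) = Mul(Add(Add(Rational(2, 9), Mul(Rational(1, 9), Pow(Add(Pow(Add(3, -12), 2), 144), Rational(1, 2)))), Mul(98, Pow(Add(3, Mul(Rational(1, 3), Pow(-3, 2))), -1))), -17) = Mul(Add(Add(Rational(2, 9), Mul(Rational(1, 9), Pow(Add(Pow(-9, 2), 144), Rational(1, 2)))), Mul(98, Pow(Add(3, Mul(Rational(1, 3), 9)), -1))), -17) = Mul(Add(Add(Rational(2, 9), Mul(Rational(1, 9), Pow(Add(81, 144), Rational(1, 2)))), Mul(98, Pow(Add(3, 3), -1))), -17) = Mul(Add(Add(Rational(2, 9), Mul(Rational(1, 9), Pow(225, Rational(1, 2)))), Mul(98, Pow(6, -1))), -17) = Mul(Add(Add(Rational(2, 9), Mul(Rational(1, 9), 15)), Mul(98, Rational(1, 6))), -17) = Mul(Add(Add(Rational(2, 9), Rational(5, 3)), Rational(49, 3)), -17) = Mul(Add(Rational(17, 9), Rational(49, 3)), -17) = Mul(Rational(164, 9), -17) = Rational(-2788, 9)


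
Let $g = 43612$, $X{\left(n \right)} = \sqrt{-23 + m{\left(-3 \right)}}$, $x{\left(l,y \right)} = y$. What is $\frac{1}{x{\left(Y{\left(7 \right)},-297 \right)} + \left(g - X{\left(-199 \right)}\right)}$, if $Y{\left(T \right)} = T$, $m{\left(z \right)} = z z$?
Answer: $\frac{43315}{1876189239} + \frac{i \sqrt{14}}{1876189239} \approx 2.3087 \cdot 10^{-5} + 1.9943 \cdot 10^{-9} i$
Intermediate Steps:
$m{\left(z \right)} = z^{2}$
$X{\left(n \right)} = i \sqrt{14}$ ($X{\left(n \right)} = \sqrt{-23 + \left(-3\right)^{2}} = \sqrt{-23 + 9} = \sqrt{-14} = i \sqrt{14}$)
$\frac{1}{x{\left(Y{\left(7 \right)},-297 \right)} + \left(g - X{\left(-199 \right)}\right)} = \frac{1}{-297 + \left(43612 - i \sqrt{14}\right)} = \frac{1}{43315 - i \sqrt{14}}$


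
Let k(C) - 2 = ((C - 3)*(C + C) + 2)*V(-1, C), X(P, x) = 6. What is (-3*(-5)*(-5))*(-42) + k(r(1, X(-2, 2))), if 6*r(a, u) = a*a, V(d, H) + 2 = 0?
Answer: 28349/9 ≈ 3149.9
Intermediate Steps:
V(d, H) = -2 (V(d, H) = -2 + 0 = -2)
r(a, u) = a**2/6 (r(a, u) = (a*a)/6 = a**2/6)
k(C) = -2 - 4*C*(-3 + C) (k(C) = 2 + ((C - 3)*(C + C) + 2)*(-2) = 2 + ((-3 + C)*(2*C) + 2)*(-2) = 2 + (2*C*(-3 + C) + 2)*(-2) = 2 + (2 + 2*C*(-3 + C))*(-2) = 2 + (-4 - 4*C*(-3 + C)) = -2 - 4*C*(-3 + C))
(-3*(-5)*(-5))*(-42) + k(r(1, X(-2, 2))) = (-3*(-5)*(-5))*(-42) + (-2 - 4*((1/6)*1**2)**2 + 12*((1/6)*1**2)) = (15*(-5))*(-42) + (-2 - 4*((1/6)*1)**2 + 12*((1/6)*1)) = -75*(-42) + (-2 - 4*(1/6)**2 + 12*(1/6)) = 3150 + (-2 - 4*1/36 + 2) = 3150 + (-2 - 1/9 + 2) = 3150 - 1/9 = 28349/9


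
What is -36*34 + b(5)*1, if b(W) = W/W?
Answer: -1223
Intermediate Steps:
b(W) = 1
-36*34 + b(5)*1 = -36*34 + 1*1 = -1224 + 1 = -1223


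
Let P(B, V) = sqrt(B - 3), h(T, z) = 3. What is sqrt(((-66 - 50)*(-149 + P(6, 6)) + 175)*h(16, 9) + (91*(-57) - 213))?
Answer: sqrt(46977 - 348*sqrt(3)) ≈ 215.35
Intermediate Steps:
P(B, V) = sqrt(-3 + B)
sqrt(((-66 - 50)*(-149 + P(6, 6)) + 175)*h(16, 9) + (91*(-57) - 213)) = sqrt(((-66 - 50)*(-149 + sqrt(-3 + 6)) + 175)*3 + (91*(-57) - 213)) = sqrt((-116*(-149 + sqrt(3)) + 175)*3 + (-5187 - 213)) = sqrt(((17284 - 116*sqrt(3)) + 175)*3 - 5400) = sqrt((17459 - 116*sqrt(3))*3 - 5400) = sqrt((52377 - 348*sqrt(3)) - 5400) = sqrt(46977 - 348*sqrt(3))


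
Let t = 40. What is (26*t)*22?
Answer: 22880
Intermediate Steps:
(26*t)*22 = (26*40)*22 = 1040*22 = 22880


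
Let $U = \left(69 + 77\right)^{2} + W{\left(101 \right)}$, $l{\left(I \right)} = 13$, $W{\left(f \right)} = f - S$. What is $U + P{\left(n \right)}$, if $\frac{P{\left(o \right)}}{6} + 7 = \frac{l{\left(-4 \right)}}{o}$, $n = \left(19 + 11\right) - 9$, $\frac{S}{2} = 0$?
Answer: $\frac{149651}{7} \approx 21379.0$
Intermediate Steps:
$S = 0$ ($S = 2 \cdot 0 = 0$)
$W{\left(f \right)} = f$ ($W{\left(f \right)} = f - 0 = f + 0 = f$)
$U = 21417$ ($U = \left(69 + 77\right)^{2} + 101 = 146^{2} + 101 = 21316 + 101 = 21417$)
$n = 21$ ($n = 30 - 9 = 21$)
$P{\left(o \right)} = -42 + \frac{78}{o}$ ($P{\left(o \right)} = -42 + 6 \frac{13}{o} = -42 + \frac{78}{o}$)
$U + P{\left(n \right)} = 21417 - \left(42 - \frac{78}{21}\right) = 21417 + \left(-42 + 78 \cdot \frac{1}{21}\right) = 21417 + \left(-42 + \frac{26}{7}\right) = 21417 - \frac{268}{7} = \frac{149651}{7}$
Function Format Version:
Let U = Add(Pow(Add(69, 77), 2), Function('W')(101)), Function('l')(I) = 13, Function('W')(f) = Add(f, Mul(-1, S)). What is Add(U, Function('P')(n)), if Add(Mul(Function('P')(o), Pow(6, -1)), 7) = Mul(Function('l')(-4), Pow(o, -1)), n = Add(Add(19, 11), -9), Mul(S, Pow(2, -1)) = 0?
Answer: Rational(149651, 7) ≈ 21379.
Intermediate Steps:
S = 0 (S = Mul(2, 0) = 0)
Function('W')(f) = f (Function('W')(f) = Add(f, Mul(-1, 0)) = Add(f, 0) = f)
U = 21417 (U = Add(Pow(Add(69, 77), 2), 101) = Add(Pow(146, 2), 101) = Add(21316, 101) = 21417)
n = 21 (n = Add(30, -9) = 21)
Function('P')(o) = Add(-42, Mul(78, Pow(o, -1))) (Function('P')(o) = Add(-42, Mul(6, Mul(13, Pow(o, -1)))) = Add(-42, Mul(78, Pow(o, -1))))
Add(U, Function('P')(n)) = Add(21417, Add(-42, Mul(78, Pow(21, -1)))) = Add(21417, Add(-42, Mul(78, Rational(1, 21)))) = Add(21417, Add(-42, Rational(26, 7))) = Add(21417, Rational(-268, 7)) = Rational(149651, 7)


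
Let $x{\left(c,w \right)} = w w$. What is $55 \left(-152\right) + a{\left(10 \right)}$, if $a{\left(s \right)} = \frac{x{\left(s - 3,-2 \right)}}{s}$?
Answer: $- \frac{41798}{5} \approx -8359.6$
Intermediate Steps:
$x{\left(c,w \right)} = w^{2}$
$a{\left(s \right)} = \frac{4}{s}$ ($a{\left(s \right)} = \frac{\left(-2\right)^{2}}{s} = \frac{4}{s}$)
$55 \left(-152\right) + a{\left(10 \right)} = 55 \left(-152\right) + \frac{4}{10} = -8360 + 4 \cdot \frac{1}{10} = -8360 + \frac{2}{5} = - \frac{41798}{5}$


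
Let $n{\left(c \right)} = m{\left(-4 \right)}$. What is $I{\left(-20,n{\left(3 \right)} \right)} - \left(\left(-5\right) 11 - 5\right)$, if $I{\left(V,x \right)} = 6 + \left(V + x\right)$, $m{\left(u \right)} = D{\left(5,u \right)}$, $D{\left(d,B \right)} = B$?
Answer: $42$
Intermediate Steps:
$m{\left(u \right)} = u$
$n{\left(c \right)} = -4$
$I{\left(V,x \right)} = 6 + V + x$
$I{\left(-20,n{\left(3 \right)} \right)} - \left(\left(-5\right) 11 - 5\right) = \left(6 - 20 - 4\right) - \left(\left(-5\right) 11 - 5\right) = -18 - \left(-55 - 5\right) = -18 - -60 = -18 + 60 = 42$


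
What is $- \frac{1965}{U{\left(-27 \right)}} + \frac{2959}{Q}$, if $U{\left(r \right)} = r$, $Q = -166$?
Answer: $\frac{82099}{1494} \approx 54.952$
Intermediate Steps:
$- \frac{1965}{U{\left(-27 \right)}} + \frac{2959}{Q} = - \frac{1965}{-27} + \frac{2959}{-166} = \left(-1965\right) \left(- \frac{1}{27}\right) + 2959 \left(- \frac{1}{166}\right) = \frac{655}{9} - \frac{2959}{166} = \frac{82099}{1494}$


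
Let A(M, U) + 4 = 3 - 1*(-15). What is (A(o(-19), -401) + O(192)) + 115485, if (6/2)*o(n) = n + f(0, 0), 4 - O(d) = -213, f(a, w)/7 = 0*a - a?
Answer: 115716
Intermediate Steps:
f(a, w) = -7*a (f(a, w) = 7*(0*a - a) = 7*(0 - a) = 7*(-a) = -7*a)
O(d) = 217 (O(d) = 4 - 1*(-213) = 4 + 213 = 217)
o(n) = n/3 (o(n) = (n - 7*0)/3 = (n + 0)/3 = n/3)
A(M, U) = 14 (A(M, U) = -4 + (3 - 1*(-15)) = -4 + (3 + 15) = -4 + 18 = 14)
(A(o(-19), -401) + O(192)) + 115485 = (14 + 217) + 115485 = 231 + 115485 = 115716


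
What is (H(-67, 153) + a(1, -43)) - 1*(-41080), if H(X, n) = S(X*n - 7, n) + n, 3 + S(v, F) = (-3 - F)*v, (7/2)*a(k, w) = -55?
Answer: 11490236/7 ≈ 1.6415e+6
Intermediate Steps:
a(k, w) = -110/7 (a(k, w) = (2/7)*(-55) = -110/7)
S(v, F) = -3 + v*(-3 - F) (S(v, F) = -3 + (-3 - F)*v = -3 + v*(-3 - F))
H(X, n) = 18 + n - n*(-7 + X*n) - 3*X*n (H(X, n) = (-3 - 3*(X*n - 7) - n*(X*n - 7)) + n = (-3 - 3*(-7 + X*n) - n*(-7 + X*n)) + n = (-3 + (21 - 3*X*n) - n*(-7 + X*n)) + n = (18 - n*(-7 + X*n) - 3*X*n) + n = 18 + n - n*(-7 + X*n) - 3*X*n)
(H(-67, 153) + a(1, -43)) - 1*(-41080) = ((18 + 153 - 1*153*(-7 - 67*153) - 3*(-67)*153) - 110/7) - 1*(-41080) = ((18 + 153 - 1*153*(-7 - 10251) + 30753) - 110/7) + 41080 = ((18 + 153 - 1*153*(-10258) + 30753) - 110/7) + 41080 = ((18 + 153 + 1569474 + 30753) - 110/7) + 41080 = (1600398 - 110/7) + 41080 = 11202676/7 + 41080 = 11490236/7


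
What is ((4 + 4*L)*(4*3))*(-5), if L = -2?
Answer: 240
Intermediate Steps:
((4 + 4*L)*(4*3))*(-5) = ((4 + 4*(-2))*(4*3))*(-5) = ((4 - 8)*12)*(-5) = -4*12*(-5) = -48*(-5) = 240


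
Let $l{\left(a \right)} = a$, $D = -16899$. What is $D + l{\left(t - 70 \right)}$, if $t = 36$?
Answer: $-16933$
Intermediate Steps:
$D + l{\left(t - 70 \right)} = -16899 + \left(36 - 70\right) = -16899 - 34 = -16933$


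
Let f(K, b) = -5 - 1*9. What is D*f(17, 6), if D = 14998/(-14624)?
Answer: 52493/3656 ≈ 14.358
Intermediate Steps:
D = -7499/7312 (D = 14998*(-1/14624) = -7499/7312 ≈ -1.0256)
f(K, b) = -14 (f(K, b) = -5 - 9 = -14)
D*f(17, 6) = -7499/7312*(-14) = 52493/3656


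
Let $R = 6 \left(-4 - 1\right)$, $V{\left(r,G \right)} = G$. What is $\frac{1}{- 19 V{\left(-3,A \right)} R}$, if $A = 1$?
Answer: $\frac{1}{570} \approx 0.0017544$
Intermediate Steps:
$R = -30$ ($R = 6 \left(-5\right) = -30$)
$\frac{1}{- 19 V{\left(-3,A \right)} R} = \frac{1}{\left(-19\right) 1 \left(-30\right)} = \frac{1}{\left(-19\right) \left(-30\right)} = \frac{1}{570}$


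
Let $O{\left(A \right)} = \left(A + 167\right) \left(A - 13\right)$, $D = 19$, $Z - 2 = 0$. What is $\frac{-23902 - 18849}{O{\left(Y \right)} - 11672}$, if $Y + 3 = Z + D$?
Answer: $\frac{42751}{10747} \approx 3.9779$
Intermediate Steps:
$Z = 2$ ($Z = 2 + 0 = 2$)
$Y = 18$ ($Y = -3 + \left(2 + 19\right) = -3 + 21 = 18$)
$O{\left(A \right)} = \left(-13 + A\right) \left(167 + A\right)$ ($O{\left(A \right)} = \left(167 + A\right) \left(-13 + A\right) = \left(-13 + A\right) \left(167 + A\right)$)
$\frac{-23902 - 18849}{O{\left(Y \right)} - 11672} = \frac{-23902 - 18849}{\left(-2171 + 18^{2} + 154 \cdot 18\right) - 11672} = - \frac{42751}{\left(-2171 + 324 + 2772\right) - 11672} = - \frac{42751}{925 - 11672} = - \frac{42751}{-10747} = \left(-42751\right) \left(- \frac{1}{10747}\right) = \frac{42751}{10747}$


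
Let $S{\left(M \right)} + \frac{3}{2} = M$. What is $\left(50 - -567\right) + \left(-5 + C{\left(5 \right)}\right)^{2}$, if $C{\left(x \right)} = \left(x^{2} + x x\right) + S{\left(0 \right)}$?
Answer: $\frac{10037}{4} \approx 2509.3$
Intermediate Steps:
$S{\left(M \right)} = - \frac{3}{2} + M$
$C{\left(x \right)} = - \frac{3}{2} + 2 x^{2}$ ($C{\left(x \right)} = \left(x^{2} + x x\right) + \left(- \frac{3}{2} + 0\right) = \left(x^{2} + x^{2}\right) - \frac{3}{2} = 2 x^{2} - \frac{3}{2} = - \frac{3}{2} + 2 x^{2}$)
$\left(50 - -567\right) + \left(-5 + C{\left(5 \right)}\right)^{2} = \left(50 - -567\right) + \left(-5 - \left(\frac{3}{2} - 2 \cdot 5^{2}\right)\right)^{2} = \left(50 + 567\right) + \left(-5 + \left(- \frac{3}{2} + 2 \cdot 25\right)\right)^{2} = 617 + \left(-5 + \left(- \frac{3}{2} + 50\right)\right)^{2} = 617 + \left(-5 + \frac{97}{2}\right)^{2} = 617 + \left(\frac{87}{2}\right)^{2} = 617 + \frac{7569}{4} = \frac{10037}{4}$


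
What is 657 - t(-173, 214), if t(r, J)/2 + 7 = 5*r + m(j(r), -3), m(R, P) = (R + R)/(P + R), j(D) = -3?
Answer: 2399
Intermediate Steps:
m(R, P) = 2*R/(P + R) (m(R, P) = (2*R)/(P + R) = 2*R/(P + R))
t(r, J) = -12 + 10*r (t(r, J) = -14 + 2*(5*r + 2*(-3)/(-3 - 3)) = -14 + 2*(5*r + 2*(-3)/(-6)) = -14 + 2*(5*r + 2*(-3)*(-⅙)) = -14 + 2*(5*r + 1) = -14 + 2*(1 + 5*r) = -14 + (2 + 10*r) = -12 + 10*r)
657 - t(-173, 214) = 657 - (-12 + 10*(-173)) = 657 - (-12 - 1730) = 657 - 1*(-1742) = 657 + 1742 = 2399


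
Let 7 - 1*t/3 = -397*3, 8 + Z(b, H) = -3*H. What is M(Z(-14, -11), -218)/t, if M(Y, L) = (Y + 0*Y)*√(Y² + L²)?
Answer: 25*√48149/3594 ≈ 1.5264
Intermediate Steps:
Z(b, H) = -8 - 3*H
t = 3594 (t = 21 - (-1191)*3 = 21 - 3*(-1191) = 21 + 3573 = 3594)
M(Y, L) = Y*√(L² + Y²) (M(Y, L) = (Y + 0)*√(L² + Y²) = Y*√(L² + Y²))
M(Z(-14, -11), -218)/t = ((-8 - 3*(-11))*√((-218)² + (-8 - 3*(-11))²))/3594 = ((-8 + 33)*√(47524 + (-8 + 33)²))*(1/3594) = (25*√(47524 + 25²))*(1/3594) = (25*√(47524 + 625))*(1/3594) = (25*√48149)*(1/3594) = 25*√48149/3594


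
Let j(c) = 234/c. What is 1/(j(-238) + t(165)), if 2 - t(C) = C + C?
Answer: -119/39149 ≈ -0.0030397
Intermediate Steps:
t(C) = 2 - 2*C (t(C) = 2 - (C + C) = 2 - 2*C)
1/(j(-238) + t(165)) = 1/(234/(-238) + (2 - 2*165)) = 1/(234*(-1/238) + (2 - 330)) = 1/(-117/119 - 328) = 1/(-39149/119) = -119/39149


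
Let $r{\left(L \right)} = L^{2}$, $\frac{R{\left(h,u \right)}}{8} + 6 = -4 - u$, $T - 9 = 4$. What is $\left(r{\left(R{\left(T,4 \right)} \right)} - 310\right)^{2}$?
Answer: $149670756$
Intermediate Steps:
$T = 13$ ($T = 9 + 4 = 13$)
$R{\left(h,u \right)} = -80 - 8 u$ ($R{\left(h,u \right)} = -48 + 8 \left(-4 - u\right) = -48 - \left(32 + 8 u\right) = -80 - 8 u$)
$\left(r{\left(R{\left(T,4 \right)} \right)} - 310\right)^{2} = \left(\left(-80 - 32\right)^{2} - 310\right)^{2} = \left(\left(-112\right)^{2} - 310\right)^{2} = \left(12544 - 310\right)^{2} = 12234^{2} = 149670756$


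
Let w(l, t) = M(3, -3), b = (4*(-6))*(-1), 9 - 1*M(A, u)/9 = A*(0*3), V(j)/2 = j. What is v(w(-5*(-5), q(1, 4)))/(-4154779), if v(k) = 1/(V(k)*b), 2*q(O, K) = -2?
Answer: -1/16153780752 ≈ -6.1905e-11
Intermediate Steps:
q(O, K) = -1 (q(O, K) = (1/2)*(-2) = -1)
V(j) = 2*j
M(A, u) = 81 (M(A, u) = 81 - 9*A*0*3 = 81 - 9*A*0 = 81 - 9*0 = 81 + 0 = 81)
b = 24 (b = -24*(-1) = 24)
w(l, t) = 81
v(k) = 1/(48*k) (v(k) = 1/((2*k)*24) = (1/(2*k))*(1/24) = 1/(48*k))
v(w(-5*(-5), q(1, 4)))/(-4154779) = ((1/48)/81)/(-4154779) = ((1/48)*(1/81))*(-1/4154779) = (1/3888)*(-1/4154779) = -1/16153780752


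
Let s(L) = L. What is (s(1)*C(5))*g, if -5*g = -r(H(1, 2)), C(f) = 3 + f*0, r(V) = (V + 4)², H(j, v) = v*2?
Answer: 192/5 ≈ 38.400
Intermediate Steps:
H(j, v) = 2*v
r(V) = (4 + V)²
C(f) = 3 (C(f) = 3 + 0 = 3)
g = 64/5 (g = -(-1)*(4 + 2*2)²/5 = -(-1)*(4 + 4)²/5 = -(-1)*8²/5 = -(-1)*64/5 = -⅕*(-64) = 64/5 ≈ 12.800)
(s(1)*C(5))*g = (1*3)*(64/5) = 3*(64/5) = 192/5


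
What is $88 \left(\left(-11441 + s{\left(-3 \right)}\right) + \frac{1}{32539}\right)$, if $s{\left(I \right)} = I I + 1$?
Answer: $- \frac{32731891104}{32539} \approx -1.0059 \cdot 10^{6}$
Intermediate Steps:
$s{\left(I \right)} = 1 + I^{2}$ ($s{\left(I \right)} = I^{2} + 1 = 1 + I^{2}$)
$88 \left(\left(-11441 + s{\left(-3 \right)}\right) + \frac{1}{32539}\right) = 88 \left(\left(-11441 + \left(1 + \left(-3\right)^{2}\right)\right) + \frac{1}{32539}\right) = 88 \left(\left(-11441 + \left(1 + 9\right)\right) + \frac{1}{32539}\right) = 88 \left(\left(-11441 + 10\right) + \frac{1}{32539}\right) = 88 \left(-11431 + \frac{1}{32539}\right) = 88 \left(- \frac{371953308}{32539}\right) = - \frac{32731891104}{32539}$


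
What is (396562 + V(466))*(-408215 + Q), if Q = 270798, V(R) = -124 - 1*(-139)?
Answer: -54496421609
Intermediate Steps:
V(R) = 15 (V(R) = -124 + 139 = 15)
(396562 + V(466))*(-408215 + Q) = (396562 + 15)*(-408215 + 270798) = 396577*(-137417) = -54496421609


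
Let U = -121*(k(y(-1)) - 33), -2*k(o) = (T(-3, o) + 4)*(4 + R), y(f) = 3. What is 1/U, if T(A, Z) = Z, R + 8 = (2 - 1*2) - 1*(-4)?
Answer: 1/3993 ≈ 0.00025044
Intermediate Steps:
R = -4 (R = -8 + ((2 - 1*2) - 1*(-4)) = -8 + ((2 - 2) + 4) = -8 + (0 + 4) = -8 + 4 = -4)
k(o) = 0 (k(o) = -(o + 4)*(4 - 4)/2 = -(4 + o)*0/2 = -½*0 = 0)
U = 3993 (U = -121*(0 - 33) = -121*(-33) = 3993)
1/U = 1/3993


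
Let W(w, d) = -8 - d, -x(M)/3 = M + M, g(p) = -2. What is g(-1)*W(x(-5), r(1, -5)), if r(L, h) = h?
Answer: 6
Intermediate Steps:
x(M) = -6*M (x(M) = -3*(M + M) = -6*M)
g(-1)*W(x(-5), r(1, -5)) = -2*(-8 - 1*(-5)) = -2*(-8 + 5) = -2*(-3) = 6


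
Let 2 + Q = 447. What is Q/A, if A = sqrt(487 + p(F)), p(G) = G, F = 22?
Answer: 445*sqrt(509)/509 ≈ 19.724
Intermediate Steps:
Q = 445 (Q = -2 + 447 = 445)
A = sqrt(509) (A = sqrt(487 + 22) = sqrt(509) ≈ 22.561)
Q/A = 445/(sqrt(509)) = 445*(sqrt(509)/509) = 445*sqrt(509)/509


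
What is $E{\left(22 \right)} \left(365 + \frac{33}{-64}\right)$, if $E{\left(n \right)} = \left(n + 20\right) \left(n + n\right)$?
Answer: $\frac{5388537}{8} \approx 6.7357 \cdot 10^{5}$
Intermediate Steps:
$E{\left(n \right)} = 2 n \left(20 + n\right)$ ($E{\left(n \right)} = \left(20 + n\right) 2 n = 2 n \left(20 + n\right)$)
$E{\left(22 \right)} \left(365 + \frac{33}{-64}\right) = 2 \cdot 22 \left(20 + 22\right) \left(365 + \frac{33}{-64}\right) = 2 \cdot 22 \cdot 42 \left(365 + 33 \left(- \frac{1}{64}\right)\right) = 1848 \left(365 - \frac{33}{64}\right) = 1848 \cdot \frac{23327}{64} = \frac{5388537}{8}$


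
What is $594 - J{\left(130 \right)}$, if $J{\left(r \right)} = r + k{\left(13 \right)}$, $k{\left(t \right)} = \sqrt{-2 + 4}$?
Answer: $464 - \sqrt{2} \approx 462.59$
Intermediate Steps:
$k{\left(t \right)} = \sqrt{2}$
$J{\left(r \right)} = r + \sqrt{2}$
$594 - J{\left(130 \right)} = 594 - \left(130 + \sqrt{2}\right) = 464 - \sqrt{2}$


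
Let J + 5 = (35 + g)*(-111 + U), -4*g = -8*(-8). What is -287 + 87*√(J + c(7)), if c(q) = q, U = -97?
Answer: -287 + 435*I*√158 ≈ -287.0 + 5467.9*I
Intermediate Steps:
g = -16 (g = -(-2)*(-8) = -¼*64 = -16)
J = -3957 (J = -5 + (35 - 16)*(-111 - 97) = -5 + 19*(-208) = -5 - 3952 = -3957)
-287 + 87*√(J + c(7)) = -287 + 87*√(-3957 + 7) = -287 + 87*√(-3950) = -287 + 87*(5*I*√158) = -287 + 435*I*√158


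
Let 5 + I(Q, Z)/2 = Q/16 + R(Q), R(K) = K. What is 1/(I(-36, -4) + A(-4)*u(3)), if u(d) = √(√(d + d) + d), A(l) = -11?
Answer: -1/(173/2 + 11*√(3 + √6)) ≈ -0.0089144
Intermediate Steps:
u(d) = √(d + √2*√d) (u(d) = √(√(2*d) + d) = √(√2*√d + d) = √(d + √2*√d))
I(Q, Z) = -10 + 17*Q/8 (I(Q, Z) = -10 + 2*(Q/16 + Q) = -10 + 2*(17*Q/16) = -10 + 17*Q/8)
1/(I(-36, -4) + A(-4)*u(3)) = 1/((-10 + (17/8)*(-36)) - 11*√(3 + √2*√3)) = 1/((-10 - 153/2) - 11*√(3 + √6)) = 1/(-173/2 - 11*√(3 + √6))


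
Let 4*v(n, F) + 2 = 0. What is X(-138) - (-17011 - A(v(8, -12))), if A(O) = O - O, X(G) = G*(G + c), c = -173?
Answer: 59929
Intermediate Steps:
v(n, F) = -½ (v(n, F) = -½ + (¼)*0 = -½ + 0 = -½)
X(G) = G*(-173 + G) (X(G) = G*(G - 173) = G*(-173 + G))
A(O) = 0
X(-138) - (-17011 - A(v(8, -12))) = -138*(-173 - 138) - (-17011 - 1*0) = -138*(-311) - (-17011 + 0) = 42918 - 1*(-17011) = 42918 + 17011 = 59929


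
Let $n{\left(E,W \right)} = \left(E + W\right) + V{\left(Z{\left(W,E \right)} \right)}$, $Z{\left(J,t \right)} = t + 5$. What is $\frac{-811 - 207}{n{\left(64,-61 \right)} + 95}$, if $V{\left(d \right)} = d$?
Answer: $- \frac{1018}{167} \approx -6.0958$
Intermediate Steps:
$Z{\left(J,t \right)} = 5 + t$
$n{\left(E,W \right)} = 5 + W + 2 E$ ($n{\left(E,W \right)} = \left(E + W\right) + \left(5 + E\right) = 5 + W + 2 E$)
$\frac{-811 - 207}{n{\left(64,-61 \right)} + 95} = \frac{-811 - 207}{\left(5 - 61 + 2 \cdot 64\right) + 95} = - \frac{1018}{\left(5 - 61 + 128\right) + 95} = - \frac{1018}{72 + 95} = - \frac{1018}{167}$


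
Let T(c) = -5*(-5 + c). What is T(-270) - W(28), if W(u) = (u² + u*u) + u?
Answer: -221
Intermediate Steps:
W(u) = u + 2*u² (W(u) = (u² + u²) + u = 2*u² + u = u + 2*u²)
T(c) = 25 - 5*c
T(-270) - W(28) = (25 - 5*(-270)) - 28*(1 + 2*28) = (25 + 1350) - 28*(1 + 56) = 1375 - 28*57 = 1375 - 1*1596 = 1375 - 1596 = -221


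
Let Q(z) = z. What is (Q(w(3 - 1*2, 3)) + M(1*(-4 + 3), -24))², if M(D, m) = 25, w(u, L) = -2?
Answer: 529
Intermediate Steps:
(Q(w(3 - 1*2, 3)) + M(1*(-4 + 3), -24))² = (-2 + 25)² = 23² = 529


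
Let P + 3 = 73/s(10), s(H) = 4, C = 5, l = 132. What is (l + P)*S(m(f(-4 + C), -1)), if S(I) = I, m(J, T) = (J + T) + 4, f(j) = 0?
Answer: 1767/4 ≈ 441.75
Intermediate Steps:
m(J, T) = 4 + J + T
P = 61/4 (P = -3 + 73/4 = 61/4 ≈ 15.250)
(l + P)*S(m(f(-4 + C), -1)) = (132 + 61/4)*(4 + 0 - 1) = (589/4)*3 = 1767/4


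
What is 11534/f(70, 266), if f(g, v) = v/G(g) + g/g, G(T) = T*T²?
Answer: 282583000/24519 ≈ 11525.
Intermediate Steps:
G(T) = T³
f(g, v) = 1 + v/g³ (f(g, v) = v/(g³) + g/g = v/g³ + 1 = 1 + v/g³)
11534/f(70, 266) = 11534/(1 + 266/70³) = 11534/(1 + 266*(1/343000)) = 11534/(1 + 19/24500) = 11534/(24519/24500) = 11534*(24500/24519) = 282583000/24519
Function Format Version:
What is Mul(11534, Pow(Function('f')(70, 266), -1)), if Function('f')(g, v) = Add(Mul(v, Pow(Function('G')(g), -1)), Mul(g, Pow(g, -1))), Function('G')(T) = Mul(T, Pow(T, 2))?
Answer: Rational(282583000, 24519) ≈ 11525.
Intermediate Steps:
Function('G')(T) = Pow(T, 3)
Function('f')(g, v) = Add(1, Mul(v, Pow(g, -3))) (Function('f')(g, v) = Add(Mul(v, Pow(Pow(g, 3), -1)), Mul(g, Pow(g, -1))) = Add(Mul(v, Pow(g, -3)), 1) = Add(1, Mul(v, Pow(g, -3))))
Mul(11534, Pow(Function('f')(70, 266), -1)) = Mul(11534, Pow(Add(1, Mul(266, Pow(70, -3))), -1)) = Mul(11534, Pow(Add(1, Mul(266, Rational(1, 343000))), -1)) = Mul(11534, Pow(Add(1, Rational(19, 24500)), -1)) = Mul(11534, Pow(Rational(24519, 24500), -1)) = Mul(11534, Rational(24500, 24519)) = Rational(282583000, 24519)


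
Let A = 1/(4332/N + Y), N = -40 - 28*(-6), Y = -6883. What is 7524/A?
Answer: -412264413/8 ≈ -5.1533e+7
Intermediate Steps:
N = 128 (N = -40 + 168 = 128)
A = -32/219173 (A = 1/(4332/128 - 6883) = 1/(4332*(1/128) - 6883) = 1/(1083/32 - 6883) = 1/(-219173/32) = -32/219173 ≈ -0.00014600)
7524/A = 7524/(-32/219173) = 7524*(-219173/32) = -412264413/8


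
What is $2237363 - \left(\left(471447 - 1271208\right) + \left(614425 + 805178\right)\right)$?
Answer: $1617521$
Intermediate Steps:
$2237363 - \left(\left(471447 - 1271208\right) + \left(614425 + 805178\right)\right) = 2237363 - \left(-799761 + 1419603\right) = 2237363 - 619842 = 1617521$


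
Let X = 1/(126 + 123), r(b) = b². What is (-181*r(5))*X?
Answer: -4525/249 ≈ -18.173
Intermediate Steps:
X = 1/249 ≈ 0.0040161
(-181*r(5))*X = -181*5²*(1/249) = -181*25*(1/249) = -4525*1/249 = -4525/249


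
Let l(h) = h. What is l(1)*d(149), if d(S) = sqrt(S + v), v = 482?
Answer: sqrt(631) ≈ 25.120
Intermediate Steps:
d(S) = sqrt(482 + S) (d(S) = sqrt(S + 482) = sqrt(482 + S))
l(1)*d(149) = 1*sqrt(482 + 149) = 1*sqrt(631) = sqrt(631)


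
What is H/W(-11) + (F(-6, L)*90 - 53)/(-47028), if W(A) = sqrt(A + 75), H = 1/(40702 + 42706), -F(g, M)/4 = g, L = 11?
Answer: -351469555/7845022848 ≈ -0.044802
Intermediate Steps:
F(g, M) = -4*g
H = 1/83408 ≈ 1.1989e-5
W(A) = sqrt(75 + A)
H/W(-11) + (F(-6, L)*90 - 53)/(-47028) = 1/(83408*(sqrt(75 - 11))) + (-4*(-6)*90 - 53)/(-47028) = 1/(83408*(sqrt(64))) + (24*90 - 53)*(-1/47028) = (1/83408)/8 + (2160 - 53)*(-1/47028) = (1/83408)*(1/8) + 2107*(-1/47028) = 1/667264 - 2107/47028 = -351469555/7845022848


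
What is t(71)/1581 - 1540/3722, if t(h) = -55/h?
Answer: -86535625/208899111 ≈ -0.41425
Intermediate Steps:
t(71)/1581 - 1540/3722 = -55/71/1581 - 1540/3722 = -55*1/71*(1/1581) - 1540*1/3722 = -55/71*1/1581 - 770/1861 = -55/112251 - 770/1861 = -86535625/208899111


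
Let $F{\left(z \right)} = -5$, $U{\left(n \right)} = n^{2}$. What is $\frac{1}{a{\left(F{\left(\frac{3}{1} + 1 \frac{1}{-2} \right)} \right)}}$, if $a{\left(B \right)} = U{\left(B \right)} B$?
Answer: $- \frac{1}{125} \approx -0.008$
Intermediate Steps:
$a{\left(B \right)} = B^{3}$ ($a{\left(B \right)} = B^{2} B = B^{3}$)
$\frac{1}{a{\left(F{\left(\frac{3}{1} + 1 \frac{1}{-2} \right)} \right)}} = \frac{1}{\left(-5\right)^{3}} = \frac{1}{-125} = - \frac{1}{125}$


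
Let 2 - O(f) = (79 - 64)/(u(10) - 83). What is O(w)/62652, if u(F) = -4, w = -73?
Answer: 21/605636 ≈ 3.4674e-5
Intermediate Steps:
O(f) = 63/29 (O(f) = 2 - (79 - 64)/(-4 - 83) = 2 - 15/(-87) = 2 - 15*(-1)/87 = 2 - 1*(-5/29) = 2 + 5/29 = 63/29)
O(w)/62652 = (63/29)/62652 = (63/29)*(1/62652) = 21/605636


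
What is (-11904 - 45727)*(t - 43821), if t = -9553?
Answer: 3075996994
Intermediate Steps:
(-11904 - 45727)*(t - 43821) = (-11904 - 45727)*(-9553 - 43821) = -57631*(-53374) = 3075996994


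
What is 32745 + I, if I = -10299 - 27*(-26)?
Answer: 23148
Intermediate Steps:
I = -9597 (I = -10299 + 702 = -9597)
32745 + I = 32745 - 9597 = 23148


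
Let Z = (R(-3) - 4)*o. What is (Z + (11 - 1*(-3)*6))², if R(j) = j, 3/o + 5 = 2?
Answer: 1296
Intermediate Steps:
o = -1 (o = 3/(-5 + 2) = 3/(-3) = 3*(-⅓) = -1)
Z = 7 (Z = (-3 - 4)*(-1) = -7*(-1) = 7)
(Z + (11 - 1*(-3)*6))² = (7 + (11 - 1*(-3)*6))² = (7 + (11 + 3*6))² = (7 + (11 + 18))² = (7 + 29)² = 36² = 1296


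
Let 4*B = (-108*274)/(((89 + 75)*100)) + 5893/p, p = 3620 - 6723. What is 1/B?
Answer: -25444600/23558647 ≈ -1.0801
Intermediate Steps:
p = -3103
B = -23558647/25444600 (B = ((-108*274)/(((89 + 75)*100)) + 5893/(-3103))/4 = (-29592/(164*100) + 5893*(-1/3103))/4 = (-29592/16400 - 5893/3103)/4 = (-29592*1/16400 - 5893/3103)/4 = (-3699/2050 - 5893/3103)/4 = (1/4)*(-23558647/6361150) = -23558647/25444600 ≈ -0.92588)
1/B = 1/(-23558647/25444600) = -25444600/23558647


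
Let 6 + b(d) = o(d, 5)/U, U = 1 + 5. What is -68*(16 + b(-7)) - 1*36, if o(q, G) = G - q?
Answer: -852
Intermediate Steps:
U = 6
b(d) = -31/6 - d/6 (b(d) = -6 + (5 - d)/6 = -6 + (5 - d)*(1/6) = -6 + (5/6 - d/6) = -31/6 - d/6)
-68*(16 + b(-7)) - 1*36 = -68*(16 + (-31/6 - 1/6*(-7))) - 1*36 = -68*(16 + (-31/6 + 7/6)) - 36 = -68*(16 - 4) - 36 = -68*12 - 36 = -816 - 36 = -852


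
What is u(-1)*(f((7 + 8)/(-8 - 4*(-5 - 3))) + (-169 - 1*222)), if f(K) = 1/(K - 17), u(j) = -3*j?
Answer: -153687/131 ≈ -1173.2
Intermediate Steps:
f(K) = 1/(-17 + K)
u(-1)*(f((7 + 8)/(-8 - 4*(-5 - 3))) + (-169 - 1*222)) = (-3*(-1))*(1/(-17 + (7 + 8)/(-8 - 4*(-5 - 3))) + (-169 - 1*222)) = 3*(1/(-17 + 15/(-8 - 4*(-8))) + (-169 - 222)) = 3*(1/(-17 + 15/(-8 + 32)) - 391) = 3*(1/(-17 + 15/24) - 391) = 3*(1/(-17 + 15*(1/24)) - 391) = 3*(1/(-17 + 5/8) - 391) = 3*(1/(-131/8) - 391) = 3*(-8/131 - 391) = 3*(-51229/131) = -153687/131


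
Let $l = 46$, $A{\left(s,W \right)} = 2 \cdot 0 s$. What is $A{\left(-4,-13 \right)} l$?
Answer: $0$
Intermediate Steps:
$A{\left(s,W \right)} = 0$ ($A{\left(s,W \right)} = 0 s = 0$)
$A{\left(-4,-13 \right)} l = 0 \cdot 46 = 0$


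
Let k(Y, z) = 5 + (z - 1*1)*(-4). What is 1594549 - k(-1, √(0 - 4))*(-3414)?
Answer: 1625275 - 27312*I ≈ 1.6253e+6 - 27312.0*I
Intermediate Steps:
k(Y, z) = 9 - 4*z (k(Y, z) = 5 + (z - 1)*(-4) = 5 + (-1 + z)*(-4) = 5 + (4 - 4*z) = 9 - 4*z)
1594549 - k(-1, √(0 - 4))*(-3414) = 1594549 - (9 - 4*√(0 - 4))*(-3414) = 1594549 - (9 - 8*I)*(-3414) = 1594549 - (-30726 + 27312*I) = 1594549 + (30726 - 27312*I) = 1625275 - 27312*I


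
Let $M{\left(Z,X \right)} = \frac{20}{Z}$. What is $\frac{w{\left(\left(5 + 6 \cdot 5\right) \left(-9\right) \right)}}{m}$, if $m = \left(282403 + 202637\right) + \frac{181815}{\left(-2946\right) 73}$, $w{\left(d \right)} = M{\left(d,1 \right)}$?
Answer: $- \frac{286744}{2190542560605} \approx -1.309 \cdot 10^{-7}$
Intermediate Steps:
$w{\left(d \right)} = \frac{20}{d}$
$m = \frac{34770516835}{71686}$ ($m = 485040 + \frac{181815}{-215058} = 485040 + 181815 \left(- \frac{1}{215058}\right) = 485040 - \frac{60605}{71686} = \frac{34770516835}{71686} \approx 4.8504 \cdot 10^{5}$)
$\frac{w{\left(\left(5 + 6 \cdot 5\right) \left(-9\right) \right)}}{m} = \frac{20 \frac{1}{\left(5 + 6 \cdot 5\right) \left(-9\right)}}{\frac{34770516835}{71686}} = \frac{20}{\left(5 + 30\right) \left(-9\right)} \frac{71686}{34770516835} = \frac{20}{35 \left(-9\right)} \frac{71686}{34770516835} = \frac{20}{-315} \cdot \frac{71686}{34770516835} = 20 \left(- \frac{1}{315}\right) \frac{71686}{34770516835} = \left(- \frac{4}{63}\right) \frac{71686}{34770516835} = - \frac{286744}{2190542560605}$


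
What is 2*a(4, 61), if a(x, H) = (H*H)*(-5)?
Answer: -37210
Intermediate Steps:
a(x, H) = -5*H**2 (a(x, H) = H**2*(-5) = -5*H**2)
2*a(4, 61) = 2*(-5*61**2) = 2*(-5*3721) = 2*(-18605) = -37210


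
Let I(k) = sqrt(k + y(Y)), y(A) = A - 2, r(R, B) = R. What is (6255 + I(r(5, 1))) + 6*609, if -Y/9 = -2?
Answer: 9909 + sqrt(21) ≈ 9913.6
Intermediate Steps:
Y = 18 (Y = -9*(-2) = 18)
y(A) = -2 + A
I(k) = sqrt(16 + k) (I(k) = sqrt(k + (-2 + 18)) = sqrt(k + 16) = sqrt(16 + k))
(6255 + I(r(5, 1))) + 6*609 = (6255 + sqrt(16 + 5)) + 6*609 = (6255 + sqrt(21)) + 3654 = 9909 + sqrt(21)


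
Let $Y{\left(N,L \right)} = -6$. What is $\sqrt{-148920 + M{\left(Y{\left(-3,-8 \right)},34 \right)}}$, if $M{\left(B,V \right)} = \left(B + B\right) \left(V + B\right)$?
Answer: $6 i \sqrt{4146} \approx 386.34 i$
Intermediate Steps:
$M{\left(B,V \right)} = 2 B \left(B + V\right)$
$\sqrt{-148920 + M{\left(Y{\left(-3,-8 \right)},34 \right)}} = \sqrt{-148920 + 2 \left(-6\right) \left(-6 + 34\right)} = \sqrt{-148920 + 2 \left(-6\right) 28} = \sqrt{-148920 - 336} = \sqrt{-149256} = 6 i \sqrt{4146}$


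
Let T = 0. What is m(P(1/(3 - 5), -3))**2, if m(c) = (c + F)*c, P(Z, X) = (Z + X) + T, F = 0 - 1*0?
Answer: 2401/16 ≈ 150.06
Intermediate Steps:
F = 0 (F = 0 + 0 = 0)
P(Z, X) = X + Z (P(Z, X) = (Z + X) + 0 = (X + Z) + 0 = X + Z)
m(c) = c**2 (m(c) = (c + 0)*c = c*c = c**2)
m(P(1/(3 - 5), -3))**2 = ((-3 + 1/(3 - 5))**2)**2 = ((-3 + 1/(-2))**2)**2 = ((-3 - 1/2)**2)**2 = ((-7/2)**2)**2 = (49/4)**2 = 2401/16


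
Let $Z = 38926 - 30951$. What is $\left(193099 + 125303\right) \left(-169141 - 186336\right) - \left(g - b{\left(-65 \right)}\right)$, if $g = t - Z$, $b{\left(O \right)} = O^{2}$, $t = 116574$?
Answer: $-113184692128$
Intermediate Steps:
$Z = 7975$
$g = 108599$ ($g = 116574 - 7975 = 108599$)
$\left(193099 + 125303\right) \left(-169141 - 186336\right) - \left(g - b{\left(-65 \right)}\right) = \left(193099 + 125303\right) \left(-169141 - 186336\right) - \left(108599 - \left(-65\right)^{2}\right) = 318402 \left(-355477\right) - \left(108599 - 4225\right) = -113184587754 - \left(108599 - 4225\right) = -113184587754 - 104374 = -113184692128$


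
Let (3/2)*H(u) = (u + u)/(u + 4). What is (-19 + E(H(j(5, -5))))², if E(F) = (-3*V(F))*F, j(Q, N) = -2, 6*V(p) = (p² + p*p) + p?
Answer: 223729/729 ≈ 306.90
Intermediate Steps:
V(p) = p²/3 + p/6 (V(p) = ((p² + p*p) + p)/6 = ((p² + p²) + p)/6 = (2*p² + p)/6 = (p + 2*p²)/6 = p²/3 + p/6)
H(u) = 4*u/(3*(4 + u)) (H(u) = 2*((u + u)/(u + 4))/3 = 2*((2*u)/(4 + u))/3 = 2*(2*u/(4 + u))/3 = 4*u/(3*(4 + u)))
E(F) = -F²*(1 + 2*F)/2 (E(F) = (-F*(1 + 2*F)/2)*F = -F²*(1 + 2*F)/2)
(-19 + E(H(j(5, -5))))² = (-19 - ((4/3)*(-2)/(4 - 2))²*(½ + (4/3)*(-2)/(4 - 2)))² = (-19 - ((4/3)*(-2)/2)²*(½ + (4/3)*(-2)/2))² = (-19 - ((4/3)*(-2)*(½))²*(½ + (4/3)*(-2)*(½)))² = (-19 - (-4/3)²*(½ - 4/3))² = (-19 - 1*16/9*(-⅚))² = (-19 + 40/27)² = (-473/27)² = 223729/729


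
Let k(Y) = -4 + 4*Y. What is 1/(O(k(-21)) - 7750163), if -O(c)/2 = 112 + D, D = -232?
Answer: -1/7749923 ≈ -1.2903e-7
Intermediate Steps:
O(c) = 240 (O(c) = -2*(112 - 232) = -2*(-120) = 240)
1/(O(k(-21)) - 7750163) = 1/(240 - 7750163) = 1/(-7749923) = -1/7749923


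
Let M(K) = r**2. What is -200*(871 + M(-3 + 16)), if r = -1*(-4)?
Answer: -177400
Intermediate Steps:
r = 4
M(K) = 16 (M(K) = 4**2 = 16)
-200*(871 + M(-3 + 16)) = -200*(871 + 16) = -200*887 = -177400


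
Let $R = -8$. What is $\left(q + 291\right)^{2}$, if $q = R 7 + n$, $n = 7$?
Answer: $58564$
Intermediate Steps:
$q = -49$ ($q = \left(-8\right) 7 + 7 = -56 + 7 = -49$)
$\left(q + 291\right)^{2} = \left(-49 + 291\right)^{2} = 242^{2} = 58564$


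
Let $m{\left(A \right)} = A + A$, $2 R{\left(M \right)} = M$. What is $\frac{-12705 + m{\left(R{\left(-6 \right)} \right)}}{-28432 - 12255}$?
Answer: $\frac{12711}{40687} \approx 0.31241$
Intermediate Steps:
$R{\left(M \right)} = \frac{M}{2}$
$m{\left(A \right)} = 2 A$
$\frac{-12705 + m{\left(R{\left(-6 \right)} \right)}}{-28432 - 12255} = \frac{-12705 + 2 \cdot \frac{1}{2} \left(-6\right)}{-28432 - 12255} = \frac{-12705 + 2 \left(-3\right)}{-40687} = \left(-12705 - 6\right) \left(- \frac{1}{40687}\right) = \left(-12711\right) \left(- \frac{1}{40687}\right) = \frac{12711}{40687}$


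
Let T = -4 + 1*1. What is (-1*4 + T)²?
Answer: 49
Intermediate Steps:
T = -3 (T = -4 + 1 = -3)
(-1*4 + T)² = (-1*4 - 3)² = (-4 - 3)² = (-7)² = 49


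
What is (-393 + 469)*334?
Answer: 25384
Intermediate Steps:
(-393 + 469)*334 = 76*334 = 25384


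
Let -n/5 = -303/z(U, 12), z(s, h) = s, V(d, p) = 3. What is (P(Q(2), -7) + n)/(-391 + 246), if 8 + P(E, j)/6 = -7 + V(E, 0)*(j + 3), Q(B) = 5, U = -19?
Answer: 4593/2755 ≈ 1.6672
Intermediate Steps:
n = -1515/19 (n = -(-1515)/(-19) = -(-1515)*(-1)/19 = -5*303/19 = -1515/19 ≈ -79.737)
P(E, j) = -36 + 18*j (P(E, j) = -48 + 6*(-7 + 3*(j + 3)) = -48 + 6*(-7 + 3*(3 + j)) = -48 + 6*(-7 + (9 + 3*j)) = -48 + 6*(2 + 3*j) = -48 + (12 + 18*j) = -36 + 18*j)
(P(Q(2), -7) + n)/(-391 + 246) = ((-36 + 18*(-7)) - 1515/19)/(-391 + 246) = ((-36 - 126) - 1515/19)/(-145) = (-162 - 1515/19)*(-1/145) = -4593/19*(-1/145) = 4593/2755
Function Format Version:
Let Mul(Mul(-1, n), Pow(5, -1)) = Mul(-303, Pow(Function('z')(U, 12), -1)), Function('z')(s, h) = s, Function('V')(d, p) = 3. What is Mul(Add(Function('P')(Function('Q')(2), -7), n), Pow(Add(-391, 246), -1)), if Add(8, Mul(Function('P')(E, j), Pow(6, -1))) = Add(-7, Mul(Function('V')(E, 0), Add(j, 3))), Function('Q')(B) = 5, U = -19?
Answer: Rational(4593, 2755) ≈ 1.6672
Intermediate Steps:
n = Rational(-1515, 19) (n = Mul(-5, Mul(-303, Pow(-19, -1))) = Mul(-5, Mul(-303, Rational(-1, 19))) = Mul(-5, Rational(303, 19)) = Rational(-1515, 19) ≈ -79.737)
Function('P')(E, j) = Add(-36, Mul(18, j)) (Function('P')(E, j) = Add(-48, Mul(6, Add(-7, Mul(3, Add(j, 3))))) = Add(-48, Mul(6, Add(-7, Mul(3, Add(3, j))))) = Add(-48, Mul(6, Add(-7, Add(9, Mul(3, j))))) = Add(-48, Mul(6, Add(2, Mul(3, j)))) = Add(-48, Add(12, Mul(18, j))) = Add(-36, Mul(18, j)))
Mul(Add(Function('P')(Function('Q')(2), -7), n), Pow(Add(-391, 246), -1)) = Mul(Add(Add(-36, Mul(18, -7)), Rational(-1515, 19)), Pow(Add(-391, 246), -1)) = Mul(Add(Add(-36, -126), Rational(-1515, 19)), Pow(-145, -1)) = Mul(Add(-162, Rational(-1515, 19)), Rational(-1, 145)) = Mul(Rational(-4593, 19), Rational(-1, 145)) = Rational(4593, 2755)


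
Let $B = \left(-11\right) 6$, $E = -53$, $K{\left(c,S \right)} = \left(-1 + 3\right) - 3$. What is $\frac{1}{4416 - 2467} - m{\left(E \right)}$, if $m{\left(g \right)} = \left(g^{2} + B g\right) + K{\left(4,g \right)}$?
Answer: $- \frac{12290393}{1949} \approx -6306.0$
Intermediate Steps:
$K{\left(c,S \right)} = -1$ ($K{\left(c,S \right)} = 2 - 3 = -1$)
$B = -66$
$m{\left(g \right)} = -1 + g^{2} - 66 g$ ($m{\left(g \right)} = \left(g^{2} - 66 g\right) - 1 = -1 + g^{2} - 66 g$)
$\frac{1}{4416 - 2467} - m{\left(E \right)} = \frac{1}{4416 - 2467} - \left(-1 + \left(-53\right)^{2} - -3498\right) = \frac{1}{1949} - \left(-1 + 2809 + 3498\right) = \frac{1}{1949} - 6306 = - \frac{12290393}{1949}$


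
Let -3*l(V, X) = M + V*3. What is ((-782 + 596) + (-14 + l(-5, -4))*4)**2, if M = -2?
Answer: 432964/9 ≈ 48107.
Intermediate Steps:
l(V, X) = 2/3 - V (l(V, X) = -(-2 + V*3)/3 = -(-2 + 3*V)/3 = 2/3 - V)
((-782 + 596) + (-14 + l(-5, -4))*4)**2 = ((-782 + 596) + (-14 + (2/3 - 1*(-5)))*4)**2 = (-186 + (-14 + (2/3 + 5))*4)**2 = (-186 + (-14 + 17/3)*4)**2 = (-186 - 25/3*4)**2 = (-186 - 100/3)**2 = (-658/3)**2 = 432964/9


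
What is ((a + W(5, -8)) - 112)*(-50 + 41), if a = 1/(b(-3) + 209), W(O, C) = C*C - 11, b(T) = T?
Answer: 109377/206 ≈ 530.96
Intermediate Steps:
W(O, C) = -11 + C² (W(O, C) = C² - 11 = -11 + C²)
a = 1/206 (a = 1/(-3 + 209) = 1/206 ≈ 0.0048544)
((a + W(5, -8)) - 112)*(-50 + 41) = ((1/206 + (-11 + (-8)²)) - 112)*(-50 + 41) = ((1/206 + (-11 + 64)) - 112)*(-9) = ((1/206 + 53) - 112)*(-9) = (10919/206 - 112)*(-9) = -12153/206*(-9) = 109377/206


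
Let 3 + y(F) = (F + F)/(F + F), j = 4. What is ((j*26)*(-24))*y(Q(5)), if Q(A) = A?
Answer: 4992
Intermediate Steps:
y(F) = -2 (y(F) = -3 + (F + F)/(F + F) = -3 + (2*F)/((2*F)) = -3 + (2*F)*(1/(2*F)) = -3 + 1 = -2)
((j*26)*(-24))*y(Q(5)) = ((4*26)*(-24))*(-2) = (104*(-24))*(-2) = -2496*(-2) = 4992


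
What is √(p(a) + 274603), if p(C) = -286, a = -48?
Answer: √274317 ≈ 523.75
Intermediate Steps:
√(p(a) + 274603) = √(-286 + 274603) = √274317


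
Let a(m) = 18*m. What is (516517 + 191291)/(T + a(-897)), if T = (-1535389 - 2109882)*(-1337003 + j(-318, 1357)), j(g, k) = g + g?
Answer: 707808/4876056639023 ≈ 1.4516e-7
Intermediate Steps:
j(g, k) = 2*g
T = 4876056655169 (T = (-1535389 - 2109882)*(-1337003 + 2*(-318)) = -3645271*(-1337003 - 636) = -3645271*(-1337639) = 4876056655169)
(516517 + 191291)/(T + a(-897)) = (516517 + 191291)/(4876056655169 + 18*(-897)) = 707808/(4876056655169 - 16146) = 707808/4876056639023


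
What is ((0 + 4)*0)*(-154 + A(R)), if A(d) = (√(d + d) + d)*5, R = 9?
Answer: 0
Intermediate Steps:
A(d) = 5*d + 5*√2*√d (A(d) = (√(2*d) + d)*5 = (√2*√d + d)*5 = (d + √2*√d)*5 = 5*d + 5*√2*√d)
((0 + 4)*0)*(-154 + A(R)) = ((0 + 4)*0)*(-154 + (5*9 + 5*√2*√9)) = (4*0)*(-154 + (45 + 5*√2*3)) = 0*(-154 + (45 + 15*√2)) = 0*(-109 + 15*√2) = 0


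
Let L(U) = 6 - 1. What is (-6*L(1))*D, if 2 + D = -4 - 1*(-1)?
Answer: 150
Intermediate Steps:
L(U) = 5
D = -5 (D = -2 + (-4 - 1*(-1)) = -2 + (-4 + 1) = -2 - 3 = -5)
(-6*L(1))*D = -6*5*(-5) = -30*(-5) = 150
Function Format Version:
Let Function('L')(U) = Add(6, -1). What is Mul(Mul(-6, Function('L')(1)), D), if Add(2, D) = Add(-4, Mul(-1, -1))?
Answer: 150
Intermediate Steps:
Function('L')(U) = 5
D = -5 (D = Add(-2, Add(-4, Mul(-1, -1))) = Add(-2, Add(-4, 1)) = Add(-2, -3) = -5)
Mul(Mul(-6, Function('L')(1)), D) = Mul(Mul(-6, 5), -5) = Mul(-30, -5) = 150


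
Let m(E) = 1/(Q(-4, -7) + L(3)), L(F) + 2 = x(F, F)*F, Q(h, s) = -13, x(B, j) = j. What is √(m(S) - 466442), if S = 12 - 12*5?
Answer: I*√16791918/6 ≈ 682.97*I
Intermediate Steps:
S = -48 (S = 12 - 60 = -48)
L(F) = -2 + F² (L(F) = -2 + F*F = -2 + F²)
m(E) = -⅙ (m(E) = 1/(-13 + (-2 + 3²)) = 1/(-13 + (-2 + 9)) = 1/(-13 + 7) = 1/(-6) = -⅙)
√(m(S) - 466442) = √(-⅙ - 466442) = √(-2798653/6) = I*√16791918/6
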